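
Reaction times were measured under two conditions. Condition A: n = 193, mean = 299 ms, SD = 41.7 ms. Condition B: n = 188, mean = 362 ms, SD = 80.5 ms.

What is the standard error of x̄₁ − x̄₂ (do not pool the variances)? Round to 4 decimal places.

SE₁ = s₁/√n₁ = 41.7/√193 = 3.0016; SE₂ = 80.5/√188 = 5.8711.
Independent samples, unequal variances: SE_diff = √(SE₁² + SE₂²) = √(9.00960256 + 34.46981521) = 6.5939.

6.5939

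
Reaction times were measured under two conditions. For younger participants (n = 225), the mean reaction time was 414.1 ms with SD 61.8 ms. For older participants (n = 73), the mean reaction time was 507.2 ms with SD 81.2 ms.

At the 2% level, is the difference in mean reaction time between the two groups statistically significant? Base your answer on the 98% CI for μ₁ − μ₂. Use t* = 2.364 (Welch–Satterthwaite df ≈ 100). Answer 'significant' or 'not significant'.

Per-group SEs: s₁/√n₁ = 61.8/√225 = 4.1200, s₂/√n₂ = 81.2/√73 = 9.5037.
Unpooled SE of the difference: √(16.9744 + 90.32031369) = 10.3583.
Margin of error = t* · SE = 2.364 × 10.3583 = 24.4870.
x̄₁ − x̄₂ = 414.1 − 507.2 = -93.1000.
CI: -93.1000 ± 24.4870 = (-117.5870, -68.6130).
The interval (-117.5870, -68.6130) does not contain 0, so the difference is significant.

significant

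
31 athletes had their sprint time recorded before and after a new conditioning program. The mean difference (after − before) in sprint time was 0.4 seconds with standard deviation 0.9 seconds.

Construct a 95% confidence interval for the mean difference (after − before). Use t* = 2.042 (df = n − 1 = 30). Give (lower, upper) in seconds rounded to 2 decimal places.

(0.07, 0.73)

Paired design: SE = s_d/√n = 0.9/√31 = 0.1616.
t* = 2.042; margin of error = 2.042 × 0.1616 = 0.3300.
0.4 ± 0.3300 → (0.07, 0.73).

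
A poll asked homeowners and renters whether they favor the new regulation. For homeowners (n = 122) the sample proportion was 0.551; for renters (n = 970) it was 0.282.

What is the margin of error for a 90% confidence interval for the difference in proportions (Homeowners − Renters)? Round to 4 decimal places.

0.0778

Each SE is √(p̂(1−p̂)/n): √(0.5510·0.4490/122) = 0.04503 and √(0.2820·0.7180/970) = 0.01445.
SE(p̂₁ − p̂₂) = √(SE₁² + SE₂²) = √(0.0020277009 + 0.0002088025) = 0.04729, since the two samples are independent.
At 90% confidence z* = 1.645; margin = 1.645 × 0.04729 = 0.07779.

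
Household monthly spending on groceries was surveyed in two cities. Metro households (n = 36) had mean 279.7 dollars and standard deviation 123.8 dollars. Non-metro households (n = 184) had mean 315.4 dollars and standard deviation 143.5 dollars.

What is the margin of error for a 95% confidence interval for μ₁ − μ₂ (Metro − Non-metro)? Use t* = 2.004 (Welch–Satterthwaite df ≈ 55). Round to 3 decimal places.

46.467

Per-group SEs: s₁/√n₁ = 123.8/√36 = 20.6333, s₂/√n₂ = 143.5/√184 = 10.5790.
Unpooled SE of the difference: √(425.73306889 + 111.915241) = 23.1872.
Margin of error = t* · SE = 2.004 × 23.1872 = 46.4671.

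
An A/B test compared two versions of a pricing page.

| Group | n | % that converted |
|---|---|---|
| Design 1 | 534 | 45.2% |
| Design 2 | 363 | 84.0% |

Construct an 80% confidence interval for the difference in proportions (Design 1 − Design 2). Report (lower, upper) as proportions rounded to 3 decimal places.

SE₁ = √(p̂₁(1−p̂₁)/n₁) = √(0.4520·0.5480/534) = 0.02154; SE₂ = √(0.8400·0.1600/363) = 0.01924.
Independent samples: SE of the difference = √(SE₁² + SE₂²) = √(0.0004639716 + 0.0003701776) = 0.02888.
z* for 80% confidence is 1.282, so the margin of error is 1.282 × 0.02888 = 0.03702.
Point estimate p̂₁ − p̂₂ = 0.4520 − 0.8400 = -0.3880.
-0.3880 ± 0.03702 → (-0.425, -0.351).

(-0.425, -0.351)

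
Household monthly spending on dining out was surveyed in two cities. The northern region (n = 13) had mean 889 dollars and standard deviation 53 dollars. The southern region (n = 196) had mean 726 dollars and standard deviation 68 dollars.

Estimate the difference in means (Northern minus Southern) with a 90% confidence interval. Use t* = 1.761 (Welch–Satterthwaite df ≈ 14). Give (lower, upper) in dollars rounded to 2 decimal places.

(135.74, 190.26)

SE₁ = s₁/√n₁ = 53/√13 = 14.6996; SE₂ = 68/√196 = 4.8571.
Independent samples, unequal variances: SE_diff = √(SE₁² + SE₂²) = √(216.07824016 + 23.59142041) = 15.4813.
t* = 1.761, so margin of error = 1.761 × 15.4813 = 27.2626.
Difference in means = 889 − 726 = 163.0000.
163.0000 ± 27.2626 → (135.74, 190.26).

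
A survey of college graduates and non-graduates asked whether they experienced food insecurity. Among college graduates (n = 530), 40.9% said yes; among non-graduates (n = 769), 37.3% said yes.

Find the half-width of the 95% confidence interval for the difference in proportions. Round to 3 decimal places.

SE₁ = √(p̂₁(1−p̂₁)/n₁) = √(0.4090·0.5910/530) = 0.02136; SE₂ = √(0.3730·0.6270/769) = 0.01744.
Independent samples: SE of the difference = √(SE₁² + SE₂²) = √(0.0004562496 + 0.0003041536) = 0.02758.
z* for 95% confidence is 1.960, so the margin of error is 1.960 × 0.02758 = 0.05406.

0.054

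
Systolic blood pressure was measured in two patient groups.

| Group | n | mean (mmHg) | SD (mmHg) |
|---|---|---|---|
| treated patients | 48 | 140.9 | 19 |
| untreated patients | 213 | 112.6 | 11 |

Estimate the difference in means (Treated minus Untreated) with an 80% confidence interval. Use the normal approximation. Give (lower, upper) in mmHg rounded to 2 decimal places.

Standard errors of each mean: 19/√48 = 2.7424 and 11/√213 = 0.7537.
SE(x̄₁ − x̄₂) = √(2.7424² + 0.7537²) = 2.8441 for independent samples with unequal variances.
With z* = 1.282, the margin is 1.282 × 2.8441 = 3.6461.
x̄₁ − x̄₂ = 140.9 − 112.6 = 28.3000; the interval is 28.3000 ± 3.6461 = (24.65, 31.95).

(24.65, 31.95)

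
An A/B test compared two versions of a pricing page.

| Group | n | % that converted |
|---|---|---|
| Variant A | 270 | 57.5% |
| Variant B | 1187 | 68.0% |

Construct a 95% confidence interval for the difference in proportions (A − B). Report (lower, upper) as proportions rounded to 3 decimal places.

Each SE is √(p̂(1−p̂)/n): √(0.5750·0.4250/270) = 0.03008 and √(0.6800·0.3200/1187) = 0.01354.
SE(p̂₁ − p̂₂) = √(SE₁² + SE₂²) = √(0.0009048064 + 0.0001833316) = 0.03299, since the two samples are independent.
At 95% confidence z* = 1.960; margin = 1.960 × 0.03299 = 0.06466.
The difference is 0.5750 − 0.6800 = -0.1050, so the interval is -0.1050 ± 0.06466 = (-0.170, -0.040).

(-0.170, -0.040)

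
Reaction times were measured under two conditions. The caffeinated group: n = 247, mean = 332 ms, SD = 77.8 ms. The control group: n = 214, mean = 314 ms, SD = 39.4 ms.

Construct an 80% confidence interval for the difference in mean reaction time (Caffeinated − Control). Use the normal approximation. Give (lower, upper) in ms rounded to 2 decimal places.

(10.78, 25.22)

Per-group SEs: s₁/√n₁ = 77.8/√247 = 4.9503, s₂/√n₂ = 39.4/√214 = 2.6933.
Unpooled SE of the difference: √(24.50547009 + 7.25386489) = 5.6355.
Margin of error = z* · SE = 1.282 × 5.6355 = 7.2247.
x̄₁ − x̄₂ = 332 − 314 = 18.0000.
CI: 18.0000 ± 7.2247 = (10.78, 25.22).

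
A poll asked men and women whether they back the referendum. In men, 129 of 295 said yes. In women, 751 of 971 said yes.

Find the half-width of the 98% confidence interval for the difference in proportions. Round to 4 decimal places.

p̂₁ = 129/295 = 0.4373 and p̂₂ = 751/971 = 0.7734.
SE₁ = √(p̂₁(1−p̂₁)/n₁) = √(0.4373·0.5627/295) = 0.02888; SE₂ = √(0.7734·0.2266/971) = 0.01343.
Independent samples: SE of the difference = √(SE₁² + SE₂²) = √(0.0008340544 + 0.0001803649) = 0.03185.
z* for 98% confidence is 2.326, so the margin of error is 2.326 × 0.03185 = 0.07408.

0.0741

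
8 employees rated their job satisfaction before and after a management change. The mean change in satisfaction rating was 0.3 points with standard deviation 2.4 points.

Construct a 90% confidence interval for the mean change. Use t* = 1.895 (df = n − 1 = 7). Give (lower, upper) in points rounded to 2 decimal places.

This is a matched-pairs design, so SE = s_d/√n = 2.4/√8 = 0.8485.
Margin = 1.895 × 0.8485 = 1.6079; the interval is 0.3 ± 1.6079 = (-1.31, 1.91).

(-1.31, 1.91)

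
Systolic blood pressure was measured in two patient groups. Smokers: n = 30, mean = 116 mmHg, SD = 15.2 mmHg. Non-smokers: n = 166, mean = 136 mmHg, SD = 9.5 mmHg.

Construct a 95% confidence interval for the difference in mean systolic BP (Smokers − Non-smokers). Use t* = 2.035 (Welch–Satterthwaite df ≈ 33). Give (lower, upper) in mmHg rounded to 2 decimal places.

Standard errors of each mean: 15.2/√30 = 2.7751 and 9.5/√166 = 0.7373.
SE(x̄₁ − x̄₂) = √(2.7751² + 0.7373²) = 2.8714 for independent samples with unequal variances.
With t* = 2.035, the margin is 2.035 × 2.8714 = 5.8433.
x̄₁ − x̄₂ = 116 − 136 = -20.0000; the interval is -20.0000 ± 5.8433 = (-25.84, -14.16).

(-25.84, -14.16)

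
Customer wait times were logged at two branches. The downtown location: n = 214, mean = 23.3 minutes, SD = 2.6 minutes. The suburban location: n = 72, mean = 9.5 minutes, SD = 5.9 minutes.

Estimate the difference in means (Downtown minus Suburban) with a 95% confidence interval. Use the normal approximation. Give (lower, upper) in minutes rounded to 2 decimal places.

SE₁ = s₁/√n₁ = 2.6/√214 = 0.1777; SE₂ = 5.9/√72 = 0.6953.
Independent samples, unequal variances: SE_diff = √(SE₁² + SE₂²) = √(0.03157729 + 0.48344209) = 0.7176.
z* = 1.960, so margin of error = 1.960 × 0.7176 = 1.4065.
Difference in means = 23.3 − 9.5 = 13.8000.
13.8000 ± 1.4065 → (12.39, 15.21).

(12.39, 15.21)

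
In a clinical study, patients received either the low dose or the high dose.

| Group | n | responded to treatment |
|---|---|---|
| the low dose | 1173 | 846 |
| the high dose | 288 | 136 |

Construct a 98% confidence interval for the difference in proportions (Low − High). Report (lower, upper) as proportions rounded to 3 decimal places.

(0.174, 0.324)

p̂₁ = 846/1173 = 0.7212 and p̂₂ = 136/288 = 0.4722.
SE₁ = √(p̂₁(1−p̂₁)/n₁) = √(0.7212·0.2788/1173) = 0.01309; SE₂ = √(0.4722·0.5278/288) = 0.02942.
Independent samples: SE of the difference = √(SE₁² + SE₂²) = √(0.0001713481 + 0.0008655364) = 0.03220.
z* for 98% confidence is 2.326, so the margin of error is 2.326 × 0.03220 = 0.07490.
Point estimate p̂₁ − p̂₂ = 0.7212 − 0.4722 = 0.2490.
0.2490 ± 0.07490 → (0.174, 0.324).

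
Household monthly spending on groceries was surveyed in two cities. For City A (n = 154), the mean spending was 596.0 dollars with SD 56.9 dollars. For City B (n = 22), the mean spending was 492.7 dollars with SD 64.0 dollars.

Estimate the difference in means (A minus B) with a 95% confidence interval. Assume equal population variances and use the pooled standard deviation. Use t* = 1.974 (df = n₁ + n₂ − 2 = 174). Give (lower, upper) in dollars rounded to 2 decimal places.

(77.29, 129.31)

s_p = √[((n₁−1)s₁² + (n₂−1)s₂²)/(n₁+n₂−2)] = √[(153·56.9² + 21·64.0²)/174] = 57.8032.
SE = 57.8032·√(1/154 + 1/22) = 13.1746.
With t* = 1.974, margin = 1.974 × 13.1746 = 26.0067.
x̄₁ − x̄₂ = 596.0 − 492.7 = 103.3000; interval 103.3000 ± 26.0067 = (77.29, 129.31).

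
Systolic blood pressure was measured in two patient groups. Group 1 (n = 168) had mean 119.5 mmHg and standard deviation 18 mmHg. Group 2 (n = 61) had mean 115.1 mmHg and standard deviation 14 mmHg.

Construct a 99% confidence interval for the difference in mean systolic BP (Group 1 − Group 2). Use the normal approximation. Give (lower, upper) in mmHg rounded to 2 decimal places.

(-1.44, 10.24)

Per-group SEs: s₁/√n₁ = 18/√168 = 1.3887, s₂/√n₂ = 14/√61 = 1.7925.
Unpooled SE of the difference: √(1.92848769 + 3.21305625) = 2.2675.
Margin of error = z* · SE = 2.576 × 2.2675 = 5.8411.
x̄₁ − x̄₂ = 119.5 − 115.1 = 4.4000.
CI: 4.4000 ± 5.8411 = (-1.44, 10.24).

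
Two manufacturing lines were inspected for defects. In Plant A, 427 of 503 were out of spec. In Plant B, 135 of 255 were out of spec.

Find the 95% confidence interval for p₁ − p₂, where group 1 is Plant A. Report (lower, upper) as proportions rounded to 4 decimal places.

First, p̂₁ = 427/503 = 0.8489; p̂₂ = 135/255 = 0.5294.
The two standard errors are √(0.8489×0.1511/503) = 0.01597 and √(0.5294×0.4706/255) = 0.03126.
Because the samples are independent, SE_diff = √(0.01597² + 0.03126²) = 0.03510.
Using z* = 1.960 for 95%, ME = 1.960 × 0.03510 = 0.06880.
p̂₁ − p̂₂ = 0.3195; interval 0.3195 ± 0.06880 gives (0.2507, 0.3883).

(0.2507, 0.3883)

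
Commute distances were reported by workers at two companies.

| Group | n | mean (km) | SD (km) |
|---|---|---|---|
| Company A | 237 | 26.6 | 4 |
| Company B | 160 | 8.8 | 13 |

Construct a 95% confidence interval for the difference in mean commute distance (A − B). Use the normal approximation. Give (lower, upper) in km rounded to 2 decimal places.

(15.72, 19.88)

SE₁ = s₁/√n₁ = 4/√237 = 0.2598; SE₂ = 13/√160 = 1.0277.
Independent samples, unequal variances: SE_diff = √(SE₁² + SE₂²) = √(0.06749604 + 1.05616729) = 1.0600.
z* = 1.960, so margin of error = 1.960 × 1.0600 = 2.0776.
Difference in means = 26.6 − 8.8 = 17.8000.
17.8000 ± 2.0776 → (15.72, 19.88).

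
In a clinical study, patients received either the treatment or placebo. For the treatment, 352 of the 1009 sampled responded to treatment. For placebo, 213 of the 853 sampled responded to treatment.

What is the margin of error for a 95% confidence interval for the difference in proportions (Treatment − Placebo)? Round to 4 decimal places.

First, p̂₁ = 352/1009 = 0.3489; p̂₂ = 213/853 = 0.2497.
The two standard errors are √(0.3489×0.6511/1009) = 0.01500 and √(0.2497×0.7503/853) = 0.01482.
Because the samples are independent, SE_diff = √(0.01500² + 0.01482²) = 0.02109.
Using z* = 1.960 for 95%, ME = 1.960 × 0.02109 = 0.04134.

0.0413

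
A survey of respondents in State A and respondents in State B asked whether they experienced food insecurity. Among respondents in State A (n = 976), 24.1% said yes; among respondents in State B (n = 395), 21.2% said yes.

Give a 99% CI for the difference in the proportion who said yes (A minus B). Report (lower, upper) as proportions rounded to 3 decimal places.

The two standard errors are √(0.2410×0.7590/976) = 0.01369 and √(0.2120×0.7880/395) = 0.02057.
Because the samples are independent, SE_diff = √(0.01369² + 0.02057²) = 0.02471.
Using z* = 2.576 for 99%, ME = 2.576 × 0.02471 = 0.06365.
p̂₁ − p̂₂ = 0.0290; interval 0.0290 ± 0.06365 gives (-0.035, 0.093).

(-0.035, 0.093)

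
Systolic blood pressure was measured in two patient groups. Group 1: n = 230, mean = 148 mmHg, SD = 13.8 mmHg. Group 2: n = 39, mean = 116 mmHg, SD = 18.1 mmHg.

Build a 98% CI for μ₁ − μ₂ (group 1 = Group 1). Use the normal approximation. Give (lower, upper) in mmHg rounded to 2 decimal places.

(24.93, 39.07)

SE₁ = s₁/√n₁ = 13.8/√230 = 0.9099; SE₂ = 18.1/√39 = 2.8983.
Independent samples, unequal variances: SE_diff = √(SE₁² + SE₂²) = √(0.82791801 + 8.40014289) = 3.0378.
z* = 2.326, so margin of error = 2.326 × 3.0378 = 7.0659.
Difference in means = 148 − 116 = 32.0000.
32.0000 ± 7.0659 → (24.93, 39.07).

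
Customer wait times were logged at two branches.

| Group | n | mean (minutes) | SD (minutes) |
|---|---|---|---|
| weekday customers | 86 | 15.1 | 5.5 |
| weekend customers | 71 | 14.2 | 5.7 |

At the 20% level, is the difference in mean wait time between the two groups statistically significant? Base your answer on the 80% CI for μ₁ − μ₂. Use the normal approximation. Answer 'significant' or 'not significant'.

Per-group SEs: s₁/√n₁ = 5.5/√86 = 0.5931, s₂/√n₂ = 5.7/√71 = 0.6765.
Unpooled SE of the difference: √(0.35176761 + 0.45765225) = 0.8997.
Margin of error = z* · SE = 1.282 × 0.8997 = 1.1534.
x̄₁ − x̄₂ = 15.1 − 14.2 = 0.9000.
CI: 0.9000 ± 1.1534 = (-0.2534, 2.0534).
The interval (-0.2534, 2.0534) contains 0, so the difference is not significant.

not significant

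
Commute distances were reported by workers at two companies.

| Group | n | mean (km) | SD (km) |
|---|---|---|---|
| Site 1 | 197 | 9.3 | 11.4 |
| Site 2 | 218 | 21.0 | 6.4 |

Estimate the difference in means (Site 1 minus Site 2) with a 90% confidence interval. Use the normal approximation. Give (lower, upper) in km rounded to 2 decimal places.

(-13.21, -10.19)

Per-group SEs: s₁/√n₁ = 11.4/√197 = 0.8122, s₂/√n₂ = 6.4/√218 = 0.4335.
Unpooled SE of the difference: √(0.65966884 + 0.18792225) = 0.9206.
Margin of error = z* · SE = 1.645 × 0.9206 = 1.5144.
x̄₁ − x̄₂ = 9.3 − 21.0 = -11.7000.
CI: -11.7000 ± 1.5144 = (-13.21, -10.19).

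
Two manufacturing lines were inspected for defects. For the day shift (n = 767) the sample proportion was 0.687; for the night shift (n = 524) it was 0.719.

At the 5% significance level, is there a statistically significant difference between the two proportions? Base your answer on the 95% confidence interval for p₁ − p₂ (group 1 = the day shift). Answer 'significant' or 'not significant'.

not significant

The two standard errors are √(0.6870×0.3130/767) = 0.01674 and √(0.7190×0.2810/524) = 0.01964.
Because the samples are independent, SE_diff = √(0.01674² + 0.01964²) = 0.02581.
Using z* = 1.960 for 95%, ME = 1.960 × 0.02581 = 0.05059.
p̂₁ − p̂₂ = -0.0320; interval -0.0320 ± 0.05059 gives (-0.08259, 0.01859).
The interval (-0.08259, 0.01859) contains 0, so the difference is not significant.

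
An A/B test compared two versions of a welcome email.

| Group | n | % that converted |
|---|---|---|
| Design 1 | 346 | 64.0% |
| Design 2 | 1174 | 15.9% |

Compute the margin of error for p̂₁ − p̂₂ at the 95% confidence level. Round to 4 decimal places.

0.0547

SE₁ = √(p̂₁(1−p̂₁)/n₁) = √(0.6400·0.3600/346) = 0.02580; SE₂ = √(0.1590·0.8410/1174) = 0.01067.
Independent samples: SE of the difference = √(SE₁² + SE₂²) = √(0.00066564 + 0.0001138489) = 0.02792.
z* for 95% confidence is 1.960, so the margin of error is 1.960 × 0.02792 = 0.05472.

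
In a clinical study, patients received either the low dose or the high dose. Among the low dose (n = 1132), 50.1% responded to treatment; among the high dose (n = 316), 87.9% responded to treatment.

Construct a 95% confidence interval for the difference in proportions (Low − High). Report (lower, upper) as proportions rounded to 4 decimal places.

(-0.4243, -0.3317)

The two standard errors are √(0.5010×0.4990/1132) = 0.01486 and √(0.8790×0.1210/316) = 0.01835.
Because the samples are independent, SE_diff = √(0.01486² + 0.01835²) = 0.02361.
Using z* = 1.960 for 95%, ME = 1.960 × 0.02361 = 0.04628.
p̂₁ − p̂₂ = -0.3780; interval -0.3780 ± 0.04628 gives (-0.4243, -0.3317).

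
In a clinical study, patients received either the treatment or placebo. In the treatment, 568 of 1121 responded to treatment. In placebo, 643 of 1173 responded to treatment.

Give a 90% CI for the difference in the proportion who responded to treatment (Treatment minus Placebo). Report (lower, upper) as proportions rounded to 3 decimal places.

First, p̂₁ = 568/1121 = 0.5067; p̂₂ = 643/1173 = 0.5482.
The two standard errors are √(0.5067×0.4933/1121) = 0.01493 and √(0.5482×0.4518/1173) = 0.01453.
Because the samples are independent, SE_diff = √(0.01493² + 0.01453²) = 0.02083.
Using z* = 1.645 for 90%, ME = 1.645 × 0.02083 = 0.03427.
p̂₁ − p̂₂ = -0.0415; interval -0.0415 ± 0.03427 gives (-0.076, -0.007).

(-0.076, -0.007)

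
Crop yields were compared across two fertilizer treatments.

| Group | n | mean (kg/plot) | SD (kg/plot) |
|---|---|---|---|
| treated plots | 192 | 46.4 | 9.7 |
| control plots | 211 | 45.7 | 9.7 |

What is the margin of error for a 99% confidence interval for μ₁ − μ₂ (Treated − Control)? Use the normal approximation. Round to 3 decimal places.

2.492

SE₁ = s₁/√n₁ = 9.7/√192 = 0.7000; SE₂ = 9.7/√211 = 0.6678.
Independent samples, unequal variances: SE_diff = √(SE₁² + SE₂²) = √(0.49 + 0.44595684) = 0.9674.
z* = 2.576, so margin of error = 2.576 × 0.9674 = 2.4920.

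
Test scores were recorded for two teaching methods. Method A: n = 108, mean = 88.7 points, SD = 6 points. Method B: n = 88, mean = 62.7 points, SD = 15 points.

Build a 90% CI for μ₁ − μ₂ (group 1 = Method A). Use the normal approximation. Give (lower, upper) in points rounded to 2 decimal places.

Standard errors of each mean: 6/√108 = 0.5774 and 15/√88 = 1.5990.
SE(x̄₁ − x̄₂) = √(0.5774² + 1.5990²) = 1.7001 for independent samples with unequal variances.
With z* = 1.645, the margin is 1.645 × 1.7001 = 2.7967.
x̄₁ − x̄₂ = 88.7 − 62.7 = 26.0000; the interval is 26.0000 ± 2.7967 = (23.20, 28.80).

(23.20, 28.80)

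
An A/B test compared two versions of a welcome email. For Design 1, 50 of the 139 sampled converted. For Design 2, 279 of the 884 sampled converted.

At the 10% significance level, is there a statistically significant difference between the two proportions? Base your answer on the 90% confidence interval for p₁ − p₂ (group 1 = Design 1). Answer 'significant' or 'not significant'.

p̂₁ = 50/139 = 0.3597 and p̂₂ = 279/884 = 0.3156.
SE₁ = √(p̂₁(1−p̂₁)/n₁) = √(0.3597·0.6403/139) = 0.04071; SE₂ = √(0.3156·0.6844/884) = 0.01563.
Independent samples: SE of the difference = √(SE₁² + SE₂²) = √(0.0016573041 + 0.0002442969) = 0.04361.
z* for 90% confidence is 1.645, so the margin of error is 1.645 × 0.04361 = 0.07174.
Point estimate p̂₁ − p̂₂ = 0.3597 − 0.3156 = 0.0441.
0.0441 ± 0.07174 → (-0.02764, 0.11584).
The interval (-0.02764, 0.11584) contains 0, so the difference is not significant.

not significant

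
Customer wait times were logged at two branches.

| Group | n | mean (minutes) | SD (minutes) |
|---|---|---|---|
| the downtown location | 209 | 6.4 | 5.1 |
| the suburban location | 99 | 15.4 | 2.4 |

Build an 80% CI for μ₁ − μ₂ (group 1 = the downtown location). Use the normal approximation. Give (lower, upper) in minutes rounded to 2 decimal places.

(-9.55, -8.45)

Standard errors of each mean: 5.1/√209 = 0.3528 and 2.4/√99 = 0.2412.
SE(x̄₁ − x̄₂) = √(0.3528² + 0.2412²) = 0.4274 for independent samples with unequal variances.
With z* = 1.282, the margin is 1.282 × 0.4274 = 0.5479.
x̄₁ − x̄₂ = 6.4 − 15.4 = -9.0000; the interval is -9.0000 ± 0.5479 = (-9.55, -8.45).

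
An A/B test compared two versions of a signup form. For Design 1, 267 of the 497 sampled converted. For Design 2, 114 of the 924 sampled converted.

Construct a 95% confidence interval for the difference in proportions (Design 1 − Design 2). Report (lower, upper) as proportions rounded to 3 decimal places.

p̂₁ = 267/497 = 0.5372 and p̂₂ = 114/924 = 0.1234.
SE₁ = √(p̂₁(1−p̂₁)/n₁) = √(0.5372·0.4628/497) = 0.02237; SE₂ = √(0.1234·0.8766/924) = 0.01082.
Independent samples: SE of the difference = √(SE₁² + SE₂²) = √(0.0005004169 + 0.0001170724) = 0.02485.
z* for 95% confidence is 1.960, so the margin of error is 1.960 × 0.02485 = 0.04871.
Point estimate p̂₁ − p̂₂ = 0.5372 − 0.1234 = 0.4138.
0.4138 ± 0.04871 → (0.365, 0.463).

(0.365, 0.463)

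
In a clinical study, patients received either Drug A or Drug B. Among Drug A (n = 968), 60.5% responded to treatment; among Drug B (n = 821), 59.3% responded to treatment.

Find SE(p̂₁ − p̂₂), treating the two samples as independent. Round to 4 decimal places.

The two standard errors are √(0.6050×0.3950/968) = 0.01571 and √(0.5930×0.4070/821) = 0.01715.
Because the samples are independent, SE_diff = √(0.01571² + 0.01715²) = 0.02326.

0.0233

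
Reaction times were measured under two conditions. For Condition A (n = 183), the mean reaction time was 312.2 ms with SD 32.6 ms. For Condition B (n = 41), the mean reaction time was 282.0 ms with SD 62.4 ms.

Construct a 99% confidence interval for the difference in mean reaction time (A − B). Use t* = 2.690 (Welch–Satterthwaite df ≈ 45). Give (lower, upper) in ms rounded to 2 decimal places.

SE₁ = s₁/√n₁ = 32.6/√183 = 2.4099; SE₂ = 62.4/√41 = 9.7452.
Independent samples, unequal variances: SE_diff = √(SE₁² + SE₂²) = √(5.80761801 + 94.96892304) = 10.0388.
t* = 2.690, so margin of error = 2.690 × 10.0388 = 27.0044.
Difference in means = 312.2 − 282.0 = 30.2000.
30.2000 ± 27.0044 → (3.20, 57.20).

(3.20, 57.20)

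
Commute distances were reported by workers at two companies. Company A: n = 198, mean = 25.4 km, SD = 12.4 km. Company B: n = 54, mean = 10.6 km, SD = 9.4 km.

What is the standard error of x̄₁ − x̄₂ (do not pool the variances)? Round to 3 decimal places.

1.553

SE₁ = s₁/√n₁ = 12.4/√198 = 0.8812; SE₂ = 9.4/√54 = 1.2792.
Independent samples, unequal variances: SE_diff = √(SE₁² + SE₂²) = √(0.77651344 + 1.63635264) = 1.5533.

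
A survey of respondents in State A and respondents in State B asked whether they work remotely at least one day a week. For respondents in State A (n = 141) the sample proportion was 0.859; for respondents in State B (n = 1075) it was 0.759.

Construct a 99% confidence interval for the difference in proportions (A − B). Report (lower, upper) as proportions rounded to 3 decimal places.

(0.017, 0.183)

Each SE is √(p̂(1−p̂)/n): √(0.8590·0.1410/141) = 0.02931 and √(0.7590·0.2410/1075) = 0.01304.
SE(p̂₁ − p̂₂) = √(SE₁² + SE₂²) = √(0.0008590761 + 0.0001700416) = 0.03208, since the two samples are independent.
At 99% confidence z* = 2.576; margin = 2.576 × 0.03208 = 0.08264.
The difference is 0.8590 − 0.7590 = 0.1000, so the interval is 0.1000 ± 0.08264 = (0.017, 0.183).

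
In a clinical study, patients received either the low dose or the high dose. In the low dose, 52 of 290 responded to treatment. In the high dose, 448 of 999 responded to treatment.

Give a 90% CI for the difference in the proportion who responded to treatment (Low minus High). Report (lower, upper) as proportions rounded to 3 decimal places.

(-0.314, -0.224)

p̂₁ = 52/290 = 0.1793 and p̂₂ = 448/999 = 0.4484.
SE₁ = √(p̂₁(1−p̂₁)/n₁) = √(0.1793·0.8207/290) = 0.02253; SE₂ = √(0.4484·0.5516/999) = 0.01573.
Independent samples: SE of the difference = √(SE₁² + SE₂²) = √(0.0005076009 + 0.0002474329) = 0.02748.
z* for 90% confidence is 1.645, so the margin of error is 1.645 × 0.02748 = 0.04520.
Point estimate p̂₁ − p̂₂ = 0.1793 − 0.4484 = -0.2691.
-0.2691 ± 0.04520 → (-0.314, -0.224).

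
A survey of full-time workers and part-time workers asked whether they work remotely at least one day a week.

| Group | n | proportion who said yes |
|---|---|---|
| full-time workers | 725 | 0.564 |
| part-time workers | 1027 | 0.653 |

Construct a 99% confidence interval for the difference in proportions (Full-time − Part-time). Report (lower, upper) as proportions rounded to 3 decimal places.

SE₁ = √(p̂₁(1−p̂₁)/n₁) = √(0.5640·0.4360/725) = 0.01842; SE₂ = √(0.6530·0.3470/1027) = 0.01485.
Independent samples: SE of the difference = √(SE₁² + SE₂²) = √(0.0003392964 + 0.0002205225) = 0.02366.
z* for 99% confidence is 2.576, so the margin of error is 2.576 × 0.02366 = 0.06095.
Point estimate p̂₁ − p̂₂ = 0.5640 − 0.6530 = -0.0890.
-0.0890 ± 0.06095 → (-0.150, -0.028).

(-0.150, -0.028)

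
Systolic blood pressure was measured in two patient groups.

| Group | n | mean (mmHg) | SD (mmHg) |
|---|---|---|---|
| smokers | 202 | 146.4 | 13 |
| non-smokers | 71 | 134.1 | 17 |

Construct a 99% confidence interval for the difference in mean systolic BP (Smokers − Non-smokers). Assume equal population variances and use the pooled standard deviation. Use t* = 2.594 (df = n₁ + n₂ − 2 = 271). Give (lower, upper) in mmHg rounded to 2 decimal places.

(7.24, 17.36)

s_p = √[((n₁−1)s₁² + (n₂−1)s₂²)/(n₁+n₂−2)] = √[(201·13² + 70·17²)/271] = 14.1420.
SE = 14.1420·√(1/202 + 1/71) = 1.9511.
With t* = 2.594, margin = 2.594 × 1.9511 = 5.0612.
x̄₁ − x̄₂ = 146.4 − 134.1 = 12.3000; interval 12.3000 ± 5.0612 = (7.24, 17.36).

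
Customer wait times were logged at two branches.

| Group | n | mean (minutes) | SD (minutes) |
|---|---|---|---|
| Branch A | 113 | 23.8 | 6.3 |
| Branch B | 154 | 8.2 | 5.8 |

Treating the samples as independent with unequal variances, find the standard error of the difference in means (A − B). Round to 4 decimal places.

SE₁ = s₁/√n₁ = 6.3/√113 = 0.5927; SE₂ = 5.8/√154 = 0.4674.
Independent samples, unequal variances: SE_diff = √(SE₁² + SE₂²) = √(0.35129329 + 0.21846276) = 0.7548.

0.7548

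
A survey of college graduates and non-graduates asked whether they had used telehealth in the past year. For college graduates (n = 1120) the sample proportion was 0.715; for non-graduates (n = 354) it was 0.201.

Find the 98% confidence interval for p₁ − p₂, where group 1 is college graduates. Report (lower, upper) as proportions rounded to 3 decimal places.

(0.455, 0.573)

Each SE is √(p̂(1−p̂)/n): √(0.7150·0.2850/1120) = 0.01349 and √(0.2010·0.7990/354) = 0.02130.
SE(p̂₁ − p̂₂) = √(SE₁² + SE₂²) = √(0.0001819801 + 0.00045369) = 0.02521, since the two samples are independent.
At 98% confidence z* = 2.326; margin = 2.326 × 0.02521 = 0.05864.
The difference is 0.7150 − 0.2010 = 0.5140, so the interval is 0.5140 ± 0.05864 = (0.455, 0.573).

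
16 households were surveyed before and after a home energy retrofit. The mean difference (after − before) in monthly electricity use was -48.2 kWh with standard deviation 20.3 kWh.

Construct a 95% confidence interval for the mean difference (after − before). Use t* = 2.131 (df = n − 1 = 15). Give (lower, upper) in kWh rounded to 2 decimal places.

This is a matched-pairs design, so SE = s_d/√n = 20.3/√16 = 5.0750.
Margin = 2.131 × 5.0750 = 10.8148; the interval is -48.2 ± 10.8148 = (-59.01, -37.39).

(-59.01, -37.39)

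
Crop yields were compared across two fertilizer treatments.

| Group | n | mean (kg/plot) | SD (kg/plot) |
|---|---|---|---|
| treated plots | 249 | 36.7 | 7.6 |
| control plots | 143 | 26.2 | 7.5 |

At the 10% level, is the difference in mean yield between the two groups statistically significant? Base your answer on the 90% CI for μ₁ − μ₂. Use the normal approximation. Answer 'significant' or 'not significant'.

Standard errors of each mean: 7.6/√249 = 0.4816 and 7.5/√143 = 0.6272.
SE(x̄₁ − x̄₂) = √(0.4816² + 0.6272²) = 0.7908 for independent samples with unequal variances.
With z* = 1.645, the margin is 1.645 × 0.7908 = 1.3009.
x̄₁ − x̄₂ = 36.7 − 26.2 = 10.5000; the interval is 10.5000 ± 1.3009 = (9.1991, 11.8009).
The interval (9.1991, 11.8009) does not contain 0, so the difference is significant.

significant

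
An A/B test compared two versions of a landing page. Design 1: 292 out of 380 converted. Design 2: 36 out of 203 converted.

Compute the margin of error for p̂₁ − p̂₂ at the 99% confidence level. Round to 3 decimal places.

Sample proportions: 292/380 = 0.7684, 36/203 = 0.1773.
Each SE is √(p̂(1−p̂)/n): √(0.7684·0.2316/380) = 0.02164 and √(0.1773·0.8227/203) = 0.02681.
SE(p̂₁ − p̂₂) = √(SE₁² + SE₂²) = √(0.0004682896 + 0.0007187761) = 0.03445, since the two samples are independent.
At 99% confidence z* = 2.576; margin = 2.576 × 0.03445 = 0.08874.

0.089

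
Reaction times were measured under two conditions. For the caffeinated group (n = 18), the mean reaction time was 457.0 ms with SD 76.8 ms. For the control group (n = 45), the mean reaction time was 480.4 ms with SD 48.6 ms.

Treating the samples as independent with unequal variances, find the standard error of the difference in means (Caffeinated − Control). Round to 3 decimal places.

SE₁ = s₁/√n₁ = 76.8/√18 = 18.1019; SE₂ = 48.6/√45 = 7.2449.
Independent samples, unequal variances: SE_diff = √(SE₁² + SE₂²) = √(327.67878361 + 52.48857601) = 19.4979.

19.498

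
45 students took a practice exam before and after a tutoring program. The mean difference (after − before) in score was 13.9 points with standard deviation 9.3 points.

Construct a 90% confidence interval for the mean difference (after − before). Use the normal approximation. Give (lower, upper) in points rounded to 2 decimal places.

(11.62, 16.18)

This is a matched-pairs design, so SE = s_d/√n = 9.3/√45 = 1.3864.
Margin = 1.645 × 1.3864 = 2.2806; the interval is 13.9 ± 2.2806 = (11.62, 16.18).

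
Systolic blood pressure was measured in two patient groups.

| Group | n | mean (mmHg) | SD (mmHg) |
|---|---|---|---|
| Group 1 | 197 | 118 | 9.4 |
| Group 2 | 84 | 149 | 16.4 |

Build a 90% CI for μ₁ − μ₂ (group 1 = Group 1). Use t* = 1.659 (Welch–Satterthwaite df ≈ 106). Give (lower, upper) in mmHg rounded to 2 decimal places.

Standard errors of each mean: 9.4/√197 = 0.6697 and 16.4/√84 = 1.7894.
SE(x̄₁ − x̄₂) = √(0.6697² + 1.7894²) = 1.9106 for independent samples with unequal variances.
With t* = 1.659, the margin is 1.659 × 1.9106 = 3.1697.
x̄₁ − x̄₂ = 118 − 149 = -31.0000; the interval is -31.0000 ± 3.1697 = (-34.17, -27.83).

(-34.17, -27.83)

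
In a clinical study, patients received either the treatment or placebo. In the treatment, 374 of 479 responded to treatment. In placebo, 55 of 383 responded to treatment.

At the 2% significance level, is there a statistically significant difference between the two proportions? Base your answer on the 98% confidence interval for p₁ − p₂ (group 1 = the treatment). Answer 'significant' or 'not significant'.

p̂₁ = 374/479 = 0.7808 and p̂₂ = 55/383 = 0.1436.
SE₁ = √(p̂₁(1−p̂₁)/n₁) = √(0.7808·0.2192/479) = 0.01890; SE₂ = √(0.1436·0.8564/383) = 0.01792.
Independent samples: SE of the difference = √(SE₁² + SE₂²) = √(0.00035721 + 0.0003211264) = 0.02604.
z* for 98% confidence is 2.326, so the margin of error is 2.326 × 0.02604 = 0.06057.
Point estimate p̂₁ − p̂₂ = 0.7808 − 0.1436 = 0.6372.
0.6372 ± 0.06057 → (0.57663, 0.69777).
The interval (0.57663, 0.69777) does not contain 0, so the difference is significant.

significant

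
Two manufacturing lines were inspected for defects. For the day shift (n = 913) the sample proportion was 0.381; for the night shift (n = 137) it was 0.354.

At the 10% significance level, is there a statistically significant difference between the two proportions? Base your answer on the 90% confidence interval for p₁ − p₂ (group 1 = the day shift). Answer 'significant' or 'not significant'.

Each SE is √(p̂(1−p̂)/n): √(0.3810·0.6190/913) = 0.01607 and √(0.3540·0.6460/137) = 0.04086.
SE(p̂₁ − p̂₂) = √(SE₁² + SE₂²) = √(0.0002582449 + 0.0016695396) = 0.04391, since the two samples are independent.
At 90% confidence z* = 1.645; margin = 1.645 × 0.04391 = 0.07223.
The difference is 0.3810 − 0.3540 = 0.0270, so the interval is 0.0270 ± 0.07223 = (-0.04523, 0.09923).
The interval (-0.04523, 0.09923) contains 0, so the difference is not significant.

not significant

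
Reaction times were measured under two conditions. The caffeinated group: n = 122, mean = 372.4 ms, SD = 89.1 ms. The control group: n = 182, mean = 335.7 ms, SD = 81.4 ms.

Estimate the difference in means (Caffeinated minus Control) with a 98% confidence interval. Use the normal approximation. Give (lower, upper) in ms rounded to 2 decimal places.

SE₁ = s₁/√n₁ = 89.1/√122 = 8.0667; SE₂ = 81.4/√182 = 6.0338.
Independent samples, unequal variances: SE_diff = √(SE₁² + SE₂²) = √(65.07164889 + 36.40674244) = 10.0736.
z* = 2.326, so margin of error = 2.326 × 10.0736 = 23.4312.
Difference in means = 372.4 − 335.7 = 36.7000.
36.7000 ± 23.4312 → (13.27, 60.13).

(13.27, 60.13)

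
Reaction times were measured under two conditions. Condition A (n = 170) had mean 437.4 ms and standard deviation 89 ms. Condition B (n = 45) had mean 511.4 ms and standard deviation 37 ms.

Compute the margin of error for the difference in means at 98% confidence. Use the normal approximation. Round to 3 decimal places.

20.413

Per-group SEs: s₁/√n₁ = 89/√170 = 6.8260, s₂/√n₂ = 37/√45 = 5.5156.
Unpooled SE of the difference: √(46.594276 + 30.42184336) = 8.7759.
Margin of error = z* · SE = 2.326 × 8.7759 = 20.4127.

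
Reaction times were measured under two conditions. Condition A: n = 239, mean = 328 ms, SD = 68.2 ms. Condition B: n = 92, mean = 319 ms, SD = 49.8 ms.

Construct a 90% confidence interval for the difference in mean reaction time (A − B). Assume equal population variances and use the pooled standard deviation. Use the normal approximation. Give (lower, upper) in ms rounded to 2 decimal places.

(-3.85, 21.85)

Pooled variance s_p² = [238·68.2² + 91·49.8²] / (239+92−2) = 4050.6953, so s_p = 63.6451.
SE_diff = s_p·√(1/n₁ + 1/n₂) = 63.6451·√(1/239 + 1/92) = 7.8088.
z* = 1.645; margin = 1.645 × 7.8088 = 12.8455.
Difference = 328 − 319 = 9.0000.
9.0000 ± 12.8455 → (-3.85, 21.85).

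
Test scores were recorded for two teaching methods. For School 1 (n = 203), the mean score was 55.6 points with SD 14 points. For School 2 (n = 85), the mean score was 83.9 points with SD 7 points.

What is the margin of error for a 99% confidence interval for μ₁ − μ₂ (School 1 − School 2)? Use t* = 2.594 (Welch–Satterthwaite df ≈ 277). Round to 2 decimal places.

3.22

SE₁ = s₁/√n₁ = 14/√203 = 0.9826; SE₂ = 7/√85 = 0.7593.
Independent samples, unequal variances: SE_diff = √(SE₁² + SE₂²) = √(0.96550276 + 0.57653649) = 1.2418.
t* = 2.594, so margin of error = 2.594 × 1.2418 = 3.2212.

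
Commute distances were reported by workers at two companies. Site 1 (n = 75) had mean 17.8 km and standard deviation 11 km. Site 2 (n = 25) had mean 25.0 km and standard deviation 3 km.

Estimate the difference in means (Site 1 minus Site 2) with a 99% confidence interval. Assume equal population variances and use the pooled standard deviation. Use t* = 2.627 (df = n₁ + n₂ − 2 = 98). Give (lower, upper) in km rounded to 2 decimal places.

Pooled variance s_p² = [74·11² + 24·3²] / (75+25−2) = 93.5714, so s_p = 9.6732.
SE_diff = s_p·√(1/n₁ + 1/n₂) = 9.6732·√(1/75 + 1/25) = 2.2339.
t* = 2.627; margin = 2.627 × 2.2339 = 5.8685.
Difference = 17.8 − 25.0 = -7.2000.
-7.2000 ± 5.8685 → (-13.07, -1.33).

(-13.07, -1.33)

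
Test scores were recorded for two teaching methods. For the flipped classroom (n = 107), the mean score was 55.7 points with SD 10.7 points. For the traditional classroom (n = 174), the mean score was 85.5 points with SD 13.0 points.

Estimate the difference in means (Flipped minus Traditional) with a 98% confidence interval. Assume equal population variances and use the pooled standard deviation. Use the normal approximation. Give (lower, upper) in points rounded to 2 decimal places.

(-33.28, -26.32)

s_p = √[((n₁−1)s₁² + (n₂−1)s₂²)/(n₁+n₂−2)] = √[(106·10.7² + 173·13.0²)/279] = 12.1774.
SE = 12.1774·√(1/107 + 1/174) = 1.4960.
With z* = 2.326, margin = 2.326 × 1.4960 = 3.4797.
x̄₁ − x̄₂ = 55.7 − 85.5 = -29.8000; interval -29.8000 ± 3.4797 = (-33.28, -26.32).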